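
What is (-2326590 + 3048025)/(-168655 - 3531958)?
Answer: -721435/3700613 ≈ -0.19495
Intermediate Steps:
(-2326590 + 3048025)/(-168655 - 3531958) = 721435/(-3700613) = 721435*(-1/3700613) = -721435/3700613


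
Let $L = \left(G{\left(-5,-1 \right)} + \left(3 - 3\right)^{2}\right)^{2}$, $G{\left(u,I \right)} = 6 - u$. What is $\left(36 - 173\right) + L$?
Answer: $-16$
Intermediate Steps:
$L = 121$ ($L = \left(\left(6 - -5\right) + \left(3 - 3\right)^{2}\right)^{2} = \left(\left(6 + 5\right) + 0^{2}\right)^{2} = \left(11 + 0\right)^{2} = 11^{2} = 121$)
$\left(36 - 173\right) + L = \left(36 - 173\right) + 121 = -137 + 121 = -16$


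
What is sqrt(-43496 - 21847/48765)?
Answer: I*sqrt(103435650555555)/48765 ≈ 208.56*I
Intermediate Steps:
sqrt(-43496 - 21847/48765) = sqrt(-2121104287/48765) = I*sqrt(103435650555555)/48765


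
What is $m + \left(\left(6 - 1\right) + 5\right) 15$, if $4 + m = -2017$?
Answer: $-1871$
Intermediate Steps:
$m = -2021$ ($m = -4 - 2017 = -2021$)
$m + \left(\left(6 - 1\right) + 5\right) 15 = -2021 + \left(\left(6 - 1\right) + 5\right) 15 = -2021 + \left(5 + 5\right) 15 = -2021 + 10 \cdot 15 = -2021 + 150 = -1871$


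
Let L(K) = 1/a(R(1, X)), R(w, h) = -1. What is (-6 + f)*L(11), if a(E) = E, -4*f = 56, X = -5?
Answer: 20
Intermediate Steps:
f = -14 (f = -1/4*56 = -14)
L(K) = -1 (L(K) = 1/(-1) = -1)
(-6 + f)*L(11) = (-6 - 14)*(-1) = -20*(-1) = 20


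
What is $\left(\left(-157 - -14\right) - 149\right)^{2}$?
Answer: $85264$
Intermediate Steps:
$\left(\left(-157 - -14\right) - 149\right)^{2} = \left(\left(-157 + 14\right) - 149\right)^{2} = \left(-143 - 149\right)^{2} = \left(-292\right)^{2} = 85264$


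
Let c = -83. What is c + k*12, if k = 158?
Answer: 1813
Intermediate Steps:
c + k*12 = -83 + 158*12 = -83 + 1896 = 1813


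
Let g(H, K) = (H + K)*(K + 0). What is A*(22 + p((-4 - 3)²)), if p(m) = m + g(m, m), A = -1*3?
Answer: -14619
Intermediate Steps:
A = -3
g(H, K) = K*(H + K) (g(H, K) = (H + K)*K = K*(H + K))
p(m) = m + 2*m² (p(m) = m + m*(m + m) = m + m*(2*m) = m + 2*m²)
A*(22 + p((-4 - 3)²)) = -3*(22 + (-4 - 3)²*(1 + 2*(-4 - 3)²)) = -3*(22 + (-7)²*(1 + 2*(-7)²)) = -3*(22 + 49*(1 + 2*49)) = -3*(22 + 49*(1 + 98)) = -3*(22 + 49*99) = -3*(22 + 4851) = -3*4873 = -14619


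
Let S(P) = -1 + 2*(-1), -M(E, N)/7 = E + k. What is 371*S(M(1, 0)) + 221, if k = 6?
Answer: -892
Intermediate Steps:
M(E, N) = -42 - 7*E (M(E, N) = -7*(E + 6) = -7*(6 + E) = -42 - 7*E)
S(P) = -3 (S(P) = -1 - 2 = -3)
371*S(M(1, 0)) + 221 = 371*(-3) + 221 = -1113 + 221 = -892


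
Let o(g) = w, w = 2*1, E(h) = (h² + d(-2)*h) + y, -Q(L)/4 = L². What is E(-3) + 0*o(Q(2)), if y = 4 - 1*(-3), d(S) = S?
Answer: 22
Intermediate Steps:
Q(L) = -4*L²
y = 7 (y = 4 + 3 = 7)
E(h) = 7 + h² - 2*h (E(h) = (h² - 2*h) + 7 = 7 + h² - 2*h)
w = 2
o(g) = 2
E(-3) + 0*o(Q(2)) = (7 + (-3)² - 2*(-3)) + 0*2 = (7 + 9 + 6) + 0 = 22 + 0 = 22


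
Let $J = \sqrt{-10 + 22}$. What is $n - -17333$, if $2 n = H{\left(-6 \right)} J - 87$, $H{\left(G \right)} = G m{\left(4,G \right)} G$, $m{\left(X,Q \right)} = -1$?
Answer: $\frac{34579}{2} - 36 \sqrt{3} \approx 17227.0$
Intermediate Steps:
$J = 2 \sqrt{3}$ ($J = \sqrt{12} = 2 \sqrt{3} \approx 3.4641$)
$H{\left(G \right)} = - G^{2}$ ($H{\left(G \right)} = G \left(-1\right) G = - G G = - G^{2}$)
$n = - \frac{87}{2} - 36 \sqrt{3}$ ($n = \frac{- \left(-6\right)^{2} \cdot 2 \sqrt{3} - 87}{2} = \frac{\left(-1\right) 36 \cdot 2 \sqrt{3} - 87}{2} = \frac{- 36 \cdot 2 \sqrt{3} - 87}{2} = \frac{- 72 \sqrt{3} - 87}{2} = \frac{-87 - 72 \sqrt{3}}{2} = - \frac{87}{2} - 36 \sqrt{3} \approx -105.85$)
$n - -17333 = \left(- \frac{87}{2} - 36 \sqrt{3}\right) - -17333 = \left(- \frac{87}{2} - 36 \sqrt{3}\right) + 17333 = \frac{34579}{2} - 36 \sqrt{3}$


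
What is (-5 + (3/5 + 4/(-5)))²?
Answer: 676/25 ≈ 27.040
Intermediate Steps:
(-5 + (3/5 + 4/(-5)))² = (-5 + (3*(⅕) + 4*(-⅕)))² = (-5 + (⅗ - ⅘))² = (-5 - ⅕)² = (-26/5)² = 676/25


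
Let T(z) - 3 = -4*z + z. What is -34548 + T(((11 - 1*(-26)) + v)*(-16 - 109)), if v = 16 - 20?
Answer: -22170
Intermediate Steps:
v = -4
T(z) = 3 - 3*z (T(z) = 3 + (-4*z + z) = 3 - 3*z)
-34548 + T(((11 - 1*(-26)) + v)*(-16 - 109)) = -34548 + (3 - 3*((11 - 1*(-26)) - 4)*(-16 - 109)) = -34548 + (3 - 3*((11 + 26) - 4)*(-125)) = -34548 + (3 - 3*(37 - 4)*(-125)) = -34548 + (3 - 99*(-125)) = -34548 + (3 - 3*(-4125)) = -34548 + (3 + 12375) = -34548 + 12378 = -22170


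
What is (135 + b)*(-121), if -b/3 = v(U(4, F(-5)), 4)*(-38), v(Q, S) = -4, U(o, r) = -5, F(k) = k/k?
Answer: 38841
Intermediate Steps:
F(k) = 1
b = -456 (b = -(-12)*(-38) = -3*152 = -456)
(135 + b)*(-121) = (135 - 456)*(-121) = -321*(-121) = 38841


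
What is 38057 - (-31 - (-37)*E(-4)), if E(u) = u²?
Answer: 37496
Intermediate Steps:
38057 - (-31 - (-37)*E(-4)) = 38057 - (-31 - (-37)*(-4)²) = 38057 - (-31 - (-37)*16) = 38057 - (-31 - 37*(-16)) = 38057 - (-31 + 592) = 38057 - 1*561 = 38057 - 561 = 37496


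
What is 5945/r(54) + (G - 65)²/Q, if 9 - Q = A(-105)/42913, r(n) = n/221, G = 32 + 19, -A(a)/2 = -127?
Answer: 507549748927/20842002 ≈ 24352.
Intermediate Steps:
A(a) = 254 (A(a) = -2*(-127) = 254)
G = 51
r(n) = n/221 (r(n) = n*(1/221) = n/221)
Q = 385963/42913 (Q = 9 - 254/42913 = 385963/42913 ≈ 8.9941)
5945/r(54) + (G - 65)²/Q = 5945/(((1/221)*54)) + (51 - 65)²/(385963/42913) = 5945/(54/221) + (-14)²*(42913/385963) = 5945*(221/54) + 196*(42913/385963) = 1313845/54 + 8410948/385963 = 507549748927/20842002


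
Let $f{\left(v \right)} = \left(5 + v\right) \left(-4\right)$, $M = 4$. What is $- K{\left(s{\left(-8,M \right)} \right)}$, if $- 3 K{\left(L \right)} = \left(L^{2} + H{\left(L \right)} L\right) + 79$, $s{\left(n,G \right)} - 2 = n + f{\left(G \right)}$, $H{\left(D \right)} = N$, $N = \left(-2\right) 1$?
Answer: $\frac{1927}{3} \approx 642.33$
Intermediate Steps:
$N = -2$
$H{\left(D \right)} = -2$
$f{\left(v \right)} = -20 - 4 v$
$s{\left(n,G \right)} = -18 + n - 4 G$ ($s{\left(n,G \right)} = 2 - \left(20 - n + 4 G\right) = -18 + n - 4 G$)
$K{\left(L \right)} = - \frac{79}{3} - \frac{L^{2}}{3} + \frac{2 L}{3}$ ($K{\left(L \right)} = - \frac{\left(L^{2} - 2 L\right) + 79}{3} = - \frac{79 + L^{2} - 2 L}{3} = - \frac{79}{3} - \frac{L^{2}}{3} + \frac{2 L}{3}$)
$- K{\left(s{\left(-8,M \right)} \right)} = - (- \frac{79}{3} - \frac{\left(-18 - 8 - 16\right)^{2}}{3} + \frac{2 \left(-18 - 8 - 16\right)}{3}) = - (- \frac{79}{3} - \frac{\left(-42\right)^{2}}{3} + \frac{2}{3} \left(-42\right)) = - (- \frac{79}{3} - 588 - 28) = \left(-1\right) \left(- \frac{1927}{3}\right) = \frac{1927}{3}$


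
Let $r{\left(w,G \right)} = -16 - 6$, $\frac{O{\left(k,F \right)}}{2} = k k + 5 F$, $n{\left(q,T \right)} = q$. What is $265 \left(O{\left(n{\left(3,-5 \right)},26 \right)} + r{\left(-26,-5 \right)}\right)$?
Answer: $67840$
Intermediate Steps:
$O{\left(k,F \right)} = 2 k^{2} + 10 F$ ($O{\left(k,F \right)} = 2 \left(k k + 5 F\right) = 2 \left(k^{2} + 5 F\right) = 2 k^{2} + 10 F$)
$r{\left(w,G \right)} = -22$ ($r{\left(w,G \right)} = -16 - 6 = -22$)
$265 \left(O{\left(n{\left(3,-5 \right)},26 \right)} + r{\left(-26,-5 \right)}\right) = 265 \left(\left(2 \cdot 3^{2} + 10 \cdot 26\right) - 22\right) = 265 \left(\left(2 \cdot 9 + 260\right) - 22\right) = 265 \left(\left(18 + 260\right) - 22\right) = 265 \left(278 - 22\right) = 265 \cdot 256 = 67840$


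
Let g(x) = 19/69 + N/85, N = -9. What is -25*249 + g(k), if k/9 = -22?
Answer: -36508631/5865 ≈ -6224.8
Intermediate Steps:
k = -198 (k = 9*(-22) = -198)
g(x) = 994/5865 (g(x) = 19/69 - 9/85 = 994/5865)
-25*249 + g(k) = -25*249 + 994/5865 = -6225 + 994/5865 = -36508631/5865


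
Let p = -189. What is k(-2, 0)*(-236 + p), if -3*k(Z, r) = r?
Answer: 0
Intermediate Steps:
k(Z, r) = -r/3
k(-2, 0)*(-236 + p) = (-⅓*0)*(-236 - 189) = 0*(-425) = 0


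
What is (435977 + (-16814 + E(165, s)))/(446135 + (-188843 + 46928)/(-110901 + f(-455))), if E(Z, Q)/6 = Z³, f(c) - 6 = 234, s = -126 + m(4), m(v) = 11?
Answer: 1009667754831/16456629050 ≈ 61.353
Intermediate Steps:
s = -115 (s = -126 + 11 = -115)
f(c) = 240 (f(c) = 6 + 234 = 240)
E(Z, Q) = 6*Z³
(435977 + (-16814 + E(165, s)))/(446135 + (-188843 + 46928)/(-110901 + f(-455))) = (435977 + (-16814 + 6*165³))/(446135 + (-188843 + 46928)/(-110901 + 240)) = (435977 + (-16814 + 6*4492125))/(446135 - 141915/(-110661)) = (435977 + (-16814 + 26952750))/(446135 - 141915*(-1/110661)) = (435977 + 26935936)/(446135 + 47305/36887) = 27371913/(16456629050/36887) = 27371913*(36887/16456629050) = 1009667754831/16456629050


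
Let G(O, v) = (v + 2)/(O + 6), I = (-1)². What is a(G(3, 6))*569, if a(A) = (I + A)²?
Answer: 164441/81 ≈ 2030.1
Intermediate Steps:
I = 1
G(O, v) = (2 + v)/(6 + O)
a(A) = (1 + A)²
a(G(3, 6))*569 = (1 + (2 + 6)/(6 + 3))²*569 = (1 + 8/9)²*569 = (17/9)²*569 = (289/81)*569 = 164441/81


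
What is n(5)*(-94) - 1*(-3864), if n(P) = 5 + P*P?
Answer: 1044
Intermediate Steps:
n(P) = 5 + P**2
n(5)*(-94) - 1*(-3864) = (5 + 5**2)*(-94) - 1*(-3864) = (5 + 25)*(-94) + 3864 = 30*(-94) + 3864 = -2820 + 3864 = 1044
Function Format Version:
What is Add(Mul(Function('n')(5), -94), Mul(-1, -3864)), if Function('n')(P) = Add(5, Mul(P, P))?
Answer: 1044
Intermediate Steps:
Function('n')(P) = Add(5, Pow(P, 2))
Add(Mul(Function('n')(5), -94), Mul(-1, -3864)) = Add(Mul(Add(5, Pow(5, 2)), -94), Mul(-1, -3864)) = Add(Mul(Add(5, 25), -94), 3864) = Add(Mul(30, -94), 3864) = Add(-2820, 3864) = 1044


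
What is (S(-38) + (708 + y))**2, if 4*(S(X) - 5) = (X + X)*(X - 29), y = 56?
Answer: 4169764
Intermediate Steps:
S(X) = 5 + X*(-29 + X)/2 (S(X) = 5 + ((X + X)*(X - 29))/4 = 5 + ((2*X)*(-29 + X))/4 = 5 + (2*X*(-29 + X))/4 = 5 + X*(-29 + X)/2)
(S(-38) + (708 + y))**2 = ((5 + (1/2)*(-38)**2 - 29/2*(-38)) + (708 + 56))**2 = ((5 + (1/2)*1444 + 551) + 764)**2 = ((5 + 722 + 551) + 764)**2 = (1278 + 764)**2 = 2042**2 = 4169764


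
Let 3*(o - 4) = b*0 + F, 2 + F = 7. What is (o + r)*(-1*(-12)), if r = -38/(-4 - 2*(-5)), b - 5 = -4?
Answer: -8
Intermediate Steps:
F = 5 (F = -2 + 7 = 5)
b = 1 (b = 5 - 4 = 1)
o = 17/3 (o = 4 + (1*0 + 5)/3 = 4 + (0 + 5)/3 = 4 + (⅓)*5 = 4 + 5/3 = 17/3 ≈ 5.6667)
r = -19/3 (r = -38/(-4 + 10) = -38/6 = -38*⅙ = -19/3 ≈ -6.3333)
(o + r)*(-1*(-12)) = (17/3 - 19/3)*(-1*(-12)) = -⅔*12 = -8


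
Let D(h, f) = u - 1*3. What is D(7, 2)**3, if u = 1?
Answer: -8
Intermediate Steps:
D(h, f) = -2 (D(h, f) = 1 - 1*3 = 1 - 3 = -2)
D(7, 2)**3 = (-2)**3 = -8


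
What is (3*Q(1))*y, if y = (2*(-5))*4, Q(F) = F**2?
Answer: -120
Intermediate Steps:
y = -40 (y = -10*4 = -40)
(3*Q(1))*y = (3*1**2)*(-40) = (3*1)*(-40) = 3*(-40) = -120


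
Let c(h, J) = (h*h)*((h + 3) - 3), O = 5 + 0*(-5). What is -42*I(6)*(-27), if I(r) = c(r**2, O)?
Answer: 52907904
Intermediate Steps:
O = 5 (O = 5 + 0 = 5)
c(h, J) = h**3 (c(h, J) = h**2*((3 + h) - 3) = h**2*h = h**3)
I(r) = r**6 (I(r) = (r**2)**3 = r**6)
-42*I(6)*(-27) = -42*6**6*(-27) = -42*46656*(-27) = -1959552*(-27) = 52907904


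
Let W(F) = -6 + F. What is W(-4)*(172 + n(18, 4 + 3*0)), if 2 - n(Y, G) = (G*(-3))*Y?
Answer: -3900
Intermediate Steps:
n(Y, G) = 2 + 3*G*Y (n(Y, G) = 2 - G*(-3)*Y = 2 - (-3*G)*Y = 2 - (-3)*G*Y = 2 + 3*G*Y)
W(-4)*(172 + n(18, 4 + 3*0)) = (-6 - 4)*(172 + (2 + 3*(4 + 3*0)*18)) = -10*(172 + (2 + 3*(4 + 0)*18)) = -10*(172 + (2 + 3*4*18)) = -10*(172 + (2 + 216)) = -10*(172 + 218) = -10*390 = -3900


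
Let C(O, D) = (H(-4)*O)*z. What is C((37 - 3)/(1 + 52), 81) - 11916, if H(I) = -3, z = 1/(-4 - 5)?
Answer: -1894610/159 ≈ -11916.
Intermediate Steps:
z = -1/9 (z = 1/(-9) = -1/9 ≈ -0.11111)
C(O, D) = O/3 (C(O, D) = -3*O*(-1/9) = O/3)
C((37 - 3)/(1 + 52), 81) - 11916 = ((37 - 3)/(1 + 52))/3 - 11916 = (34/53)/3 - 11916 = (34*(1/53))/3 - 11916 = (1/3)*(34/53) - 11916 = 34/159 - 11916 = -1894610/159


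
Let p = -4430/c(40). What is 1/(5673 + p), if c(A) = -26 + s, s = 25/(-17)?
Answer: 467/2724601 ≈ 0.00017140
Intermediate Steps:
s = -25/17 (s = 25*(-1/17) = -25/17 ≈ -1.4706)
c(A) = -467/17 (c(A) = -26 - 25/17 = -467/17)
p = 75310/467 (p = -4430/(-467/17) = -4430*(-17/467) = 75310/467 ≈ 161.26)
1/(5673 + p) = 1/(5673 + 75310/467) = 1/(2724601/467) = 467/2724601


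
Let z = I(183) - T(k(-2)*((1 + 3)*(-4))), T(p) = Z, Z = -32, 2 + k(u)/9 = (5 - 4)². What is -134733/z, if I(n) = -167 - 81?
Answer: 44911/72 ≈ 623.76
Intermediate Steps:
k(u) = -9 (k(u) = -18 + 9*(5 - 4)² = -18 + 9*1² = -18 + 9*1 = -18 + 9 = -9)
T(p) = -32
I(n) = -248
z = -216 (z = -248 - 1*(-32) = -248 + 32 = -216)
-134733/z = -134733/(-216) = -134733*(-1/216) = 44911/72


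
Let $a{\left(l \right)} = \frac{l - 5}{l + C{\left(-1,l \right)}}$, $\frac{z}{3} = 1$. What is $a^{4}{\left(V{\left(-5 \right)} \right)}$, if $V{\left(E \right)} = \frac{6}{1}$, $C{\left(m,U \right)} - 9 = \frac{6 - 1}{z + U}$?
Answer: $\frac{6561}{384160000} \approx 1.7079 \cdot 10^{-5}$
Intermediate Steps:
$z = 3$ ($z = 3 \cdot 1 = 3$)
$C{\left(m,U \right)} = 9 + \frac{5}{3 + U}$ ($C{\left(m,U \right)} = 9 + \frac{6 - 1}{3 + U} = 9 + \frac{5}{3 + U}$)
$V{\left(E \right)} = 6$ ($V{\left(E \right)} = 6 \cdot 1 = 6$)
$a{\left(l \right)} = \frac{-5 + l}{l + \frac{32 + 9 l}{3 + l}}$ ($a{\left(l \right)} = \frac{l - 5}{l + \frac{32 + 9 l}{3 + l}} = \frac{-5 + l}{l + \frac{32 + 9 l}{3 + l}}$)
$a^{4}{\left(V{\left(-5 \right)} \right)} = \left(\frac{\left(-5 + 6\right) \left(3 + 6\right)}{32 + 9 \cdot 6 + 6 \left(3 + 6\right)}\right)^{4} = \left(\frac{1}{32 + 54 + 6 \cdot 9} \cdot 1 \cdot 9\right)^{4} = \left(\frac{1}{32 + 54 + 54} \cdot 1 \cdot 9\right)^{4} = \left(\frac{1}{140} \cdot 1 \cdot 9\right)^{4} = \left(\frac{9}{140}\right)^{4} = \frac{6561}{384160000}$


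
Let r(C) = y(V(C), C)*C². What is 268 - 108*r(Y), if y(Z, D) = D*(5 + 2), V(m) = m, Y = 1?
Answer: -488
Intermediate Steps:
y(Z, D) = 7*D (y(Z, D) = D*7 = 7*D)
r(C) = 7*C³ (r(C) = (7*C)*C² = 7*C³)
268 - 108*r(Y) = 268 - 756*1³ = 268 - 756 = -488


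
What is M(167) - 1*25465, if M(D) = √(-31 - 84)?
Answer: -25465 + I*√115 ≈ -25465.0 + 10.724*I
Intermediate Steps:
M(D) = I*√115 (M(D) = √(-115) = I*√115)
M(167) - 1*25465 = I*√115 - 1*25465 = I*√115 - 25465 = -25465 + I*√115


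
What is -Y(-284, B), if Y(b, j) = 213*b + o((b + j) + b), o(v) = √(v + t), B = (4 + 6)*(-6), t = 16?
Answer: 60492 - 6*I*√17 ≈ 60492.0 - 24.739*I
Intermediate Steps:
B = -60 (B = 10*(-6) = -60)
o(v) = √(16 + v) (o(v) = √(v + 16) = √(16 + v))
Y(b, j) = √(16 + j + 2*b) + 213*b (Y(b, j) = 213*b + √(16 + ((b + j) + b)) = 213*b + √(16 + (j + 2*b)) = 213*b + √(16 + j + 2*b) = √(16 + j + 2*b) + 213*b)
-Y(-284, B) = -(√(16 - 60 + 2*(-284)) + 213*(-284)) = -(√(16 - 60 - 568) - 60492) = -(√(-612) - 60492) = -(6*I*√17 - 60492) = -(-60492 + 6*I*√17) = 60492 - 6*I*√17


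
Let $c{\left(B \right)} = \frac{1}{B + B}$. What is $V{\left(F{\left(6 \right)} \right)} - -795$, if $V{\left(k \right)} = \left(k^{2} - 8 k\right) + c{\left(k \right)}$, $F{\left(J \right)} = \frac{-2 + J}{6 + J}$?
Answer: $\frac{14291}{18} \approx 793.94$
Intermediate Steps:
$F{\left(J \right)} = \frac{-2 + J}{6 + J}$
$c{\left(B \right)} = \frac{1}{2 B}$
$V{\left(k \right)} = k^{2} + \frac{1}{2 k} - 8 k$ ($V{\left(k \right)} = \left(k^{2} - 8 k\right) + \frac{1}{2 k} = k^{2} + \frac{1}{2 k} - 8 k$)
$V{\left(F{\left(6 \right)} \right)} - -795 = \left(\left(\frac{-2 + 6}{6 + 6}\right)^{2} + \frac{1}{2 \frac{-2 + 6}{6 + 6}} - 8 \frac{-2 + 6}{6 + 6}\right) - -795 = \left(\left(\frac{1}{12} \cdot 4\right)^{2} + \frac{1}{2 \cdot \frac{1}{12} \cdot 4} - 8 \cdot \frac{1}{12} \cdot 4\right) + 795 = \left(\left(\frac{1}{3}\right)^{2} + \frac{\frac{1}{\frac{1}{3}}}{2} - \frac{8}{3}\right) + 795 = \left(\frac{1}{9} + \frac{1}{2} \cdot 3 - \frac{8}{3}\right) + 795 = \left(\frac{1}{9} + \frac{3}{2} - \frac{8}{3}\right) + 795 = - \frac{19}{18} + 795 = \frac{14291}{18}$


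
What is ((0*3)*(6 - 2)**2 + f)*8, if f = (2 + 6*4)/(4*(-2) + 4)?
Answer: -52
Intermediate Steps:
f = -13/2 (f = (2 + 24)/(-8 + 4) = 26/(-4) = 26*(-1/4) = -13/2 ≈ -6.5000)
((0*3)*(6 - 2)**2 + f)*8 = ((0*3)*(6 - 2)**2 - 13/2)*8 = (0*4**2 - 13/2)*8 = (0*16 - 13/2)*8 = (0 - 13/2)*8 = -13/2*8 = -52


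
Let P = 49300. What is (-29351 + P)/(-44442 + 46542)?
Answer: 19949/2100 ≈ 9.4995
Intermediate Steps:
(-29351 + P)/(-44442 + 46542) = (-29351 + 49300)/(-44442 + 46542) = 19949/2100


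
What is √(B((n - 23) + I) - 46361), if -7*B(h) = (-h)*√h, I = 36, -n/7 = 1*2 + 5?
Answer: √(-2271689 - 1512*I)/7 ≈ 0.071656 - 215.32*I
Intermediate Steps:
n = -49 (n = -7*(1*2 + 5) = -7*(2 + 5) = -7*7 = -49)
B(h) = h^(3/2)/7 (B(h) = -(-h)*√h/7 = -(-1)*h^(3/2)/7 = h^(3/2)/7)
√(B((n - 23) + I) - 46361) = √(((-49 - 23) + 36)^(3/2)/7 - 46361) = √((-72 + 36)^(3/2)/7 - 46361) = √((-36)^(3/2)/7 - 46361) = √((-216*I)/7 - 46361) = √(-216*I/7 - 46361) = √(-46361 - 216*I/7)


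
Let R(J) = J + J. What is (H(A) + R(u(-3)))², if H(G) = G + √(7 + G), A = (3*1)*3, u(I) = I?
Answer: 49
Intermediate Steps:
R(J) = 2*J
A = 9 (A = 3*3 = 9)
(H(A) + R(u(-3)))² = ((9 + √(7 + 9)) + 2*(-3))² = ((9 + √16) - 6)² = ((9 + 4) - 6)² = (13 - 6)² = 7² = 49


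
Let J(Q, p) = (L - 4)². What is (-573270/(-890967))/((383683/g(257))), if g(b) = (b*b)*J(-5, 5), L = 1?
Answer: 113591730690/113949630487 ≈ 0.99686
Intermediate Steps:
J(Q, p) = 9 (J(Q, p) = (1 - 4)² = (-3)² = 9)
g(b) = 9*b² (g(b) = (b*b)*9 = b²*9 = 9*b²)
(-573270/(-890967))/((383683/g(257))) = (-573270/(-890967))/((383683/((9*257²)))) = (-573270*(-1/890967))/((383683/((9*66049)))) = 191090/(296989*((383683/594441))) = 191090/(296989*((383683*(1/594441)))) = 191090/(296989*(383683/594441)) = (191090/296989)*(594441/383683) = 113591730690/113949630487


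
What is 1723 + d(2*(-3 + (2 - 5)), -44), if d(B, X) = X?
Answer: 1679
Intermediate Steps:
1723 + d(2*(-3 + (2 - 5)), -44) = 1723 - 44 = 1679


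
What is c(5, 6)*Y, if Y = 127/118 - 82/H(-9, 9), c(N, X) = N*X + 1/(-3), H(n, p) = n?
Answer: 962891/3186 ≈ 302.23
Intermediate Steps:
c(N, X) = -⅓ + N*X (c(N, X) = N*X - ⅓ = -⅓ + N*X)
Y = 10819/1062 (Y = 127/118 - 82/(-9) = 127*(1/118) - 82*(-⅑) = 127/118 + 82/9 = 10819/1062 ≈ 10.187)
c(5, 6)*Y = (-⅓ + 5*6)*(10819/1062) = (-⅓ + 30)*(10819/1062) = (89/3)*(10819/1062) = 962891/3186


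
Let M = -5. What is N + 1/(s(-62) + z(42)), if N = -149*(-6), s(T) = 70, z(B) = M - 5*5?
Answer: 35761/40 ≈ 894.03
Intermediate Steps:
z(B) = -30 (z(B) = -5 - 5*5 = -5 - 25 = -30)
N = 894
N + 1/(s(-62) + z(42)) = 894 + 1/(70 - 30) = 894 + 1/40 = 35761/40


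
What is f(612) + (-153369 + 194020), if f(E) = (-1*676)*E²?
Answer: -253151093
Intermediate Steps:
f(E) = -676*E²
f(612) + (-153369 + 194020) = -676*612² + (-153369 + 194020) = -676*374544 + 40651 = -253191744 + 40651 = -253151093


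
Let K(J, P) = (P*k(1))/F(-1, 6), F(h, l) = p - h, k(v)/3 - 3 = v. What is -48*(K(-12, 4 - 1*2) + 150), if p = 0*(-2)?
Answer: -8352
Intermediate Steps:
k(v) = 9 + 3*v
p = 0
F(h, l) = -h (F(h, l) = 0 - h = -h)
K(J, P) = 12*P (K(J, P) = (P*(9 + 3*1))/((-1*(-1))) = (P*(9 + 3))/1 = (P*12)*1 = (12*P)*1 = 12*P)
-48*(K(-12, 4 - 1*2) + 150) = -48*(12*(4 - 1*2) + 150) = -48*(12*(4 - 2) + 150) = -48*(12*2 + 150) = -48*(24 + 150) = -48*174 = -8352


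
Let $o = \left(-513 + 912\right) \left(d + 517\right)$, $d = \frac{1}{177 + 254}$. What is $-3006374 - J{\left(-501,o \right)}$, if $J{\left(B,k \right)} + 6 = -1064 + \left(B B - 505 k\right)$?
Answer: $\frac{43495260405}{431} \approx 1.0092 \cdot 10^{8}$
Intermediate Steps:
$d = \frac{1}{431} \approx 0.0023202$
$o = \frac{88908372}{431}$ ($o = \left(-513 + 912\right) \left(\frac{1}{431} + 517\right) = 399 \cdot \frac{222828}{431} = \frac{88908372}{431} \approx 2.0628 \cdot 10^{5}$)
$J{\left(B,k \right)} = -1070 + B^{2} - 505 k$ ($J{\left(B,k \right)} = -6 - \left(1064 + 505 k - B B\right) = -6 - \left(1064 - B^{2} + 505 k\right) = -1070 + B^{2} - 505 k$)
$-3006374 - J{\left(-501,o \right)} = -3006374 - \left(-1070 + \left(-501\right)^{2} - \frac{44898727860}{431}\right) = -3006374 - \left(-1070 + 251001 - \frac{44898727860}{431}\right) = -3006374 - - \frac{44791007599}{431} = -3006374 + \frac{44791007599}{431} = \frac{43495260405}{431}$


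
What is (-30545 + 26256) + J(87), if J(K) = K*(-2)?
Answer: -4463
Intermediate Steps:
J(K) = -2*K
(-30545 + 26256) + J(87) = (-30545 + 26256) - 2*87 = -4289 - 174 = -4463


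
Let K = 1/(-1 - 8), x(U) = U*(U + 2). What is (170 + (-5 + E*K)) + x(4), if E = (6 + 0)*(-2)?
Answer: 571/3 ≈ 190.33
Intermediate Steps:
x(U) = U*(2 + U)
K = -1/9 (K = 1/(-9) = -1/9 ≈ -0.11111)
E = -12 (E = 6*(-2) = -12)
(170 + (-5 + E*K)) + x(4) = (170 + (-5 - 12*(-1/9))) + 4*(2 + 4) = (170 + (-5 + 4/3)) + 4*6 = (170 - 11/3) + 24 = 499/3 + 24 = 571/3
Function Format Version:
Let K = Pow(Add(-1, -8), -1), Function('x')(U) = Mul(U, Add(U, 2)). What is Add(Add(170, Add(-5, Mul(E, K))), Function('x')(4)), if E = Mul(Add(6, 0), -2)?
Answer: Rational(571, 3) ≈ 190.33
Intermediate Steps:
Function('x')(U) = Mul(U, Add(2, U))
K = Rational(-1, 9) (K = Pow(-9, -1) = Rational(-1, 9) ≈ -0.11111)
E = -12 (E = Mul(6, -2) = -12)
Add(Add(170, Add(-5, Mul(E, K))), Function('x')(4)) = Add(Add(170, Add(-5, Mul(-12, Rational(-1, 9)))), Mul(4, Add(2, 4))) = Add(Add(170, Add(-5, Rational(4, 3))), Mul(4, 6)) = Add(Add(170, Rational(-11, 3)), 24) = Add(Rational(499, 3), 24) = Rational(571, 3)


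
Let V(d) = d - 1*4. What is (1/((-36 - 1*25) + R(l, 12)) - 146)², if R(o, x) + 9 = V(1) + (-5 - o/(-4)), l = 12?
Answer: 119924401/5625 ≈ 21320.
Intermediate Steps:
V(d) = -4 + d (V(d) = d - 4 = -4 + d)
R(o, x) = -17 + o/4 (R(o, x) = -9 + ((-4 + 1) + (-5 - o/(-4))) = -9 + (-3 + (-5 - o*(-1)/4)) = -9 + (-3 + (-5 - (-1)*o/4)) = -9 + (-3 + (-5 + o/4)) = -9 + (-8 + o/4) = -17 + o/4)
(1/((-36 - 1*25) + R(l, 12)) - 146)² = (1/((-36 - 1*25) + (-17 + (¼)*12)) - 146)² = (1/((-36 - 25) + (-17 + 3)) - 146)² = (1/(-61 - 14) - 146)² = (1/(-75) - 146)² = (-1/75 - 146)² = (-10951/75)² = 119924401/5625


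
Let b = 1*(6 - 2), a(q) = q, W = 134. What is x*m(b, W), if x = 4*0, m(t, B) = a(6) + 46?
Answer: 0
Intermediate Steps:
b = 4 (b = 1*4 = 4)
m(t, B) = 52 (m(t, B) = 6 + 46 = 52)
x = 0
x*m(b, W) = 0*52 = 0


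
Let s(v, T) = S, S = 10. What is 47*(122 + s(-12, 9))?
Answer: 6204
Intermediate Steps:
s(v, T) = 10
47*(122 + s(-12, 9)) = 47*(122 + 10) = 47*132 = 6204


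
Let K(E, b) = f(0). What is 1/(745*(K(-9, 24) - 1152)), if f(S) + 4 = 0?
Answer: -1/861220 ≈ -1.1611e-6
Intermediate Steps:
f(S) = -4 (f(S) = -4 + 0 = -4)
K(E, b) = -4
1/(745*(K(-9, 24) - 1152)) = 1/(745*(-4 - 1152)) = 1/(745*(-1156)) = 1/(-861220) = -1/861220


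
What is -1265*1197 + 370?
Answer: -1513835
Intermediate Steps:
-1265*1197 + 370 = -1514205 + 370 = -1513835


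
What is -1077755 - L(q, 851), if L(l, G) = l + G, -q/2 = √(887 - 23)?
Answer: -1078606 + 24*√6 ≈ -1.0785e+6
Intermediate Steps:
q = -24*√6 (q = -2*√(887 - 23) = -24*√6 ≈ -58.788)
L(l, G) = G + l
-1077755 - L(q, 851) = -1077755 - (851 - 24*√6) = -1077755 + (-851 + 24*√6) = -1078606 + 24*√6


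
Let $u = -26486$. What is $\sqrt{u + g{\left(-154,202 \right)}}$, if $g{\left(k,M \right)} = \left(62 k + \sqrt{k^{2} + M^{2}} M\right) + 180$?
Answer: $\sqrt{-35854 + 404 \sqrt{16130}} \approx 124.32$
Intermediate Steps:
$g{\left(k,M \right)} = 180 + 62 k + M \sqrt{M^{2} + k^{2}}$ ($g{\left(k,M \right)} = \left(62 k + \sqrt{M^{2} + k^{2}} M\right) + 180 = \left(62 k + M \sqrt{M^{2} + k^{2}}\right) + 180 = 180 + 62 k + M \sqrt{M^{2} + k^{2}}$)
$\sqrt{u + g{\left(-154,202 \right)}} = \sqrt{-26486 + \left(180 + 62 \left(-154\right) + 202 \sqrt{202^{2} + \left(-154\right)^{2}}\right)} = \sqrt{-26486 + \left(180 - 9548 + 202 \sqrt{40804 + 23716}\right)} = \sqrt{-26486 + \left(180 - 9548 + 202 \sqrt{64520}\right)} = \sqrt{-26486 + \left(180 - 9548 + 202 \cdot 2 \sqrt{16130}\right)} = \sqrt{-26486 + \left(180 - 9548 + 404 \sqrt{16130}\right)} = \sqrt{-26486 - \left(9368 - 404 \sqrt{16130}\right)} = \sqrt{-35854 + 404 \sqrt{16130}}$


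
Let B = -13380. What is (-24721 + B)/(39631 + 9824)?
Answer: -5443/7065 ≈ -0.77042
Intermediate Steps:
(-24721 + B)/(39631 + 9824) = (-24721 - 13380)/(39631 + 9824) = -38101/49455 = -38101*1/49455 = -5443/7065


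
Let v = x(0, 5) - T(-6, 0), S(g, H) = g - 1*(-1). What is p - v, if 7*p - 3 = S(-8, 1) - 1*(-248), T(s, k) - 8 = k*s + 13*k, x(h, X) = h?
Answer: 300/7 ≈ 42.857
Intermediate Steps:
S(g, H) = 1 + g (S(g, H) = g + 1 = 1 + g)
T(s, k) = 8 + 13*k + k*s (T(s, k) = 8 + (k*s + 13*k) = 8 + (13*k + k*s) = 8 + 13*k + k*s)
v = -8 (v = 0 - (8 + 13*0 + 0*(-6)) = 0 - (8 + 0 + 0) = 0 - 1*8 = 0 - 8 = -8)
p = 244/7 (p = 3/7 + ((1 - 8) - 1*(-248))/7 = 3/7 + (-7 + 248)/7 = 3/7 + (1/7)*241 = 3/7 + 241/7 = 244/7 ≈ 34.857)
p - v = 244/7 - 1*(-8) = 244/7 + 8 = 300/7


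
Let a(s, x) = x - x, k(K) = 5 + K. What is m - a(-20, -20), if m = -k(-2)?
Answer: -3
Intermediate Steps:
a(s, x) = 0
m = -3 (m = -(5 - 2) = -1*3 = -3)
m - a(-20, -20) = -3 - 1*0 = -3 + 0 = -3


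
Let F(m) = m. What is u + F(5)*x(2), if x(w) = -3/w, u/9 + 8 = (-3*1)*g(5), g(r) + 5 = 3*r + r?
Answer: -969/2 ≈ -484.50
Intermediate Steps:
g(r) = -5 + 4*r (g(r) = -5 + (3*r + r) = -5 + 4*r)
u = -477 (u = -72 + 9*((-3*1)*(-5 + 4*5)) = -72 + 9*(-3*(-5 + 20)) = -72 + 9*(-3*15) = -72 + 9*(-45) = -72 - 405 = -477)
u + F(5)*x(2) = -477 + 5*(-3/2) = -477 - 15/2 = -969/2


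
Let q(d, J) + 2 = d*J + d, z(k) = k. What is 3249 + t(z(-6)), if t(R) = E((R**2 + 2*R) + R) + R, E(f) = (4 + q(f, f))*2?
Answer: 3931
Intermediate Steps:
q(d, J) = -2 + d + J*d (q(d, J) = -2 + (d*J + d) = -2 + (J*d + d) = -2 + (d + J*d) = -2 + d + J*d)
E(f) = 4 + 2*f + 2*f**2 (E(f) = (4 + (-2 + f + f*f))*2 = (4 + (-2 + f + f**2))*2 = (2 + f + f**2)*2 = 4 + 2*f + 2*f**2)
t(R) = 4 + 2*R**2 + 2*(R**2 + 3*R)**2 + 7*R (t(R) = (4 + 2*((R**2 + 2*R) + R) + 2*((R**2 + 2*R) + R)**2) + R = (4 + 2*(R**2 + 3*R) + 2*(R**2 + 3*R)**2) + R = (4 + (2*R**2 + 6*R) + 2*(R**2 + 3*R)**2) + R = (4 + 2*R**2 + 2*(R**2 + 3*R)**2 + 6*R) + R = 4 + 2*R**2 + 2*(R**2 + 3*R)**2 + 7*R)
3249 + t(z(-6)) = 3249 + (4 - 6 + 2*(-6)*(3 - 6) + 2*(-6)**2*(3 - 6)**2) = 3249 + (4 - 6 + 2*(-6)*(-3) + 2*36*(-3)**2) = 3249 + (4 - 6 + 36 + 2*36*9) = 3249 + (4 - 6 + 36 + 648) = 3249 + 682 = 3931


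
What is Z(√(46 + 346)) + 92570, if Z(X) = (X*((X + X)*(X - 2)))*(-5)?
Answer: 100410 - 54880*√2 ≈ 22798.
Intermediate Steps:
Z(X) = -10*X²*(-2 + X) (Z(X) = (X*((2*X)*(-2 + X)))*(-5) = (X*(2*X*(-2 + X)))*(-5) = (2*X²*(-2 + X))*(-5) = -10*X²*(-2 + X))
Z(√(46 + 346)) + 92570 = 10*(√(46 + 346))²*(2 - √(46 + 346)) + 92570 = 10*(√392)²*(2 - √392) + 92570 = 10*(14*√2)²*(2 - 14*√2) + 92570 = 10*392*(2 - 14*√2) + 92570 = (7840 - 54880*√2) + 92570 = 100410 - 54880*√2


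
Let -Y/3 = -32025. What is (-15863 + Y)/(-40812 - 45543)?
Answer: -80212/86355 ≈ -0.92886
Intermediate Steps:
Y = 96075 (Y = -3*(-32025) = 96075)
(-15863 + Y)/(-40812 - 45543) = (-15863 + 96075)/(-40812 - 45543) = 80212/(-86355) = 80212*(-1/86355) = -80212/86355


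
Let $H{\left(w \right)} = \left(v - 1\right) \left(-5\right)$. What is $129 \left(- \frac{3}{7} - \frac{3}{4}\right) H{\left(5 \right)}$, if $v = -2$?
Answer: $- \frac{63855}{28} \approx -2280.5$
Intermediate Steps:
$H{\left(w \right)} = 15$ ($H{\left(w \right)} = \left(-2 - 1\right) \left(-5\right) = \left(-3\right) \left(-5\right) = 15$)
$129 \left(- \frac{3}{7} - \frac{3}{4}\right) H{\left(5 \right)} = 129 \left(- \frac{3}{7} - \frac{3}{4}\right) 15 = 129 \left(- \frac{33}{28}\right) 15 = \left(- \frac{4257}{28}\right) 15 = - \frac{63855}{28}$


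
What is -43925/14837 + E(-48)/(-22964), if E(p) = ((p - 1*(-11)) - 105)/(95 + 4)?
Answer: -49929284723/16865484966 ≈ -2.9604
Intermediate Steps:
E(p) = -94/99 + p/99 (E(p) = ((p + 11) - 105)/99 = ((11 + p) - 105)*(1/99) = (-94 + p)*(1/99) = -94/99 + p/99)
-43925/14837 + E(-48)/(-22964) = -43925/14837 + (-94/99 + (1/99)*(-48))/(-22964) = -43925*1/14837 + (-94/99 - 16/33)*(-1/22964) = -43925/14837 - 142/99*(-1/22964) = -43925/14837 + 71/1136718 = -49929284723/16865484966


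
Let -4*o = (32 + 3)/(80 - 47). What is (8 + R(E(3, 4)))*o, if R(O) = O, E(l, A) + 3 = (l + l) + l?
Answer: -245/66 ≈ -3.7121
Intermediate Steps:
E(l, A) = -3 + 3*l (E(l, A) = -3 + ((l + l) + l) = -3 + (2*l + l) = -3 + 3*l)
o = -35/132 (o = -(32 + 3)/(4*(80 - 47)) = -35/(4*33) = -¼*35/33 = -35/132 ≈ -0.26515)
(8 + R(E(3, 4)))*o = (8 + (-3 + 3*3))*(-35/132) = (8 + (-3 + 9))*(-35/132) = (8 + 6)*(-35/132) = 14*(-35/132) = -245/66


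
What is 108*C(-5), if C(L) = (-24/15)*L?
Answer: 864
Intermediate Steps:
C(L) = -8*L/5 (C(L) = (-24*1/15)*L = -8*L/5)
108*C(-5) = 108*(-8/5*(-5)) = 108*8 = 864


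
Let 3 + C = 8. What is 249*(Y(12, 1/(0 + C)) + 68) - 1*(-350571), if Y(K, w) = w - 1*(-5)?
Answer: 1843989/5 ≈ 3.6880e+5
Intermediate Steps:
C = 5 (C = -3 + 8 = 5)
Y(K, w) = 5 + w (Y(K, w) = w + 5 = 5 + w)
249*(Y(12, 1/(0 + C)) + 68) - 1*(-350571) = 249*((5 + 1/(0 + 5)) + 68) - 1*(-350571) = 249*((5 + 1/5) + 68) + 350571 = 249*((5 + ⅕) + 68) + 350571 = 249*(26/5 + 68) + 350571 = 249*(366/5) + 350571 = 91134/5 + 350571 = 1843989/5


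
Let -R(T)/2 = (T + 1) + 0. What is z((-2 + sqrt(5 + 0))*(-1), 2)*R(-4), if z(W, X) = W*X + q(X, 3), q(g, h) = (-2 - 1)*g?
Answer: -12 - 12*sqrt(5) ≈ -38.833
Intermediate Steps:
R(T) = -2 - 2*T (R(T) = -2*((T + 1) + 0) = -2*((1 + T) + 0) = -2*(1 + T) = -2 - 2*T)
q(g, h) = -3*g
z(W, X) = -3*X + W*X (z(W, X) = W*X - 3*X = -3*X + W*X)
z((-2 + sqrt(5 + 0))*(-1), 2)*R(-4) = (2*(-3 + (-2 + sqrt(5 + 0))*(-1)))*(-2 - 2*(-4)) = (2*(-3 + (-2 + sqrt(5))*(-1)))*(-2 + 8) = (2*(-3 + (2 - sqrt(5))))*6 = (2*(-1 - sqrt(5)))*6 = (-2 - 2*sqrt(5))*6 = -12 - 12*sqrt(5)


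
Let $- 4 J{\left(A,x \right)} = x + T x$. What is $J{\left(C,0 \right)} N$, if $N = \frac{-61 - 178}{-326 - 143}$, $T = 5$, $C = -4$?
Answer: $0$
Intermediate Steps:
$J{\left(A,x \right)} = - \frac{3 x}{2}$ ($J{\left(A,x \right)} = - \frac{x + 5 x}{4} = - \frac{6 x}{4} = - \frac{3 x}{2}$)
$N = \frac{239}{469}$ ($N = - \frac{239}{-469} = \left(-239\right) \left(- \frac{1}{469}\right) = \frac{239}{469} \approx 0.50959$)
$J{\left(C,0 \right)} N = \left(- \frac{3}{2}\right) 0 \cdot \frac{239}{469} = 0 \cdot \frac{239}{469} = 0$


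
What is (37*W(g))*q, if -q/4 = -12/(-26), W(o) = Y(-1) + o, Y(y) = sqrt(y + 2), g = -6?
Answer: 4440/13 ≈ 341.54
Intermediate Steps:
Y(y) = sqrt(2 + y)
W(o) = 1 + o (W(o) = sqrt(2 - 1) + o = sqrt(1) + o = 1 + o)
q = -24/13 (q = -(-48)/(-26) = -(-48)*(-1)/26 = -4*6/13 = -24/13 ≈ -1.8462)
(37*W(g))*q = (37*(1 - 6))*(-24/13) = (37*(-5))*(-24/13) = -185*(-24/13) = 4440/13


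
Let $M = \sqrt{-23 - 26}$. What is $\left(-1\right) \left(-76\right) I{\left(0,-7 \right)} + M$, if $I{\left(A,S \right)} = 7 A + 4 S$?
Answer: $-2128 + 7 i \approx -2128.0 + 7.0 i$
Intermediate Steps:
$M = 7 i$ ($M = \sqrt{-49} = 7 i \approx 7.0 i$)
$I{\left(A,S \right)} = 4 S + 7 A$
$\left(-1\right) \left(-76\right) I{\left(0,-7 \right)} + M = \left(-1\right) \left(-76\right) \left(4 \left(-7\right) + 7 \cdot 0\right) + 7 i = 76 \left(-28 + 0\right) + 7 i = 76 \left(-28\right) + 7 i = -2128 + 7 i$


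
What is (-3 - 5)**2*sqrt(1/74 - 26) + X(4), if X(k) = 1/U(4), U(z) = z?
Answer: 1/4 + 32*I*sqrt(142302)/37 ≈ 0.25 + 326.25*I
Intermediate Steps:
X(k) = 1/4
(-3 - 5)**2*sqrt(1/74 - 26) + X(4) = (-3 - 5)**2*sqrt(1/74 - 26) + 1/4 = (-8)**2*sqrt(1/74 - 26) + 1/4 = 64*sqrt(-1923/74) + 1/4 = 64*(I*sqrt(142302)/74) + 1/4 = 32*I*sqrt(142302)/37 + 1/4 = 1/4 + 32*I*sqrt(142302)/37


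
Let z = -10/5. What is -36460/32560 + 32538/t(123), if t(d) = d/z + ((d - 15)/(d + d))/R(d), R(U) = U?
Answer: -59489437947/112196876 ≈ -530.22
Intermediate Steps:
z = -2 (z = -10*⅕ = -2)
t(d) = -d/2 + (-15 + d)/(2*d²) (t(d) = d/(-2) + ((d - 15)/(d + d))/d = d*(-½) + ((-15 + d)/((2*d)))/d = -d/2 + ((-15 + d)*(1/(2*d)))/d = -d/2 + ((-15 + d)/(2*d))/d = -d/2 + (-15 + d)/(2*d²))
-36460/32560 + 32538/t(123) = -36460/32560 + 32538/(((½)*(-15 + 123 - 1*123³)/123²)) = -36460*1/32560 + 32538/(((½)*(1/15129)*(-15 + 123 - 1*1860867))) = -1823/1628 + 32538/(((½)*(1/15129)*(-15 + 123 - 1860867))) = -1823/1628 + 32538/(((½)*(1/15129)*(-1860759))) = -1823/1628 + 32538/(-206751/3362) = -1823/1628 + 32538*(-3362/206751) = -1823/1628 - 36464252/68917 = -59489437947/112196876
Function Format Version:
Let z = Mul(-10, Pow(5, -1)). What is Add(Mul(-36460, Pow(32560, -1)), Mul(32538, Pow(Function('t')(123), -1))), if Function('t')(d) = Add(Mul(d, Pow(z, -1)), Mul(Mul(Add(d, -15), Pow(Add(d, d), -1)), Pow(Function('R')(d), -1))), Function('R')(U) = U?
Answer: Rational(-59489437947, 112196876) ≈ -530.22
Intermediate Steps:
z = -2 (z = Mul(-10, Rational(1, 5)) = -2)
Function('t')(d) = Add(Mul(Rational(-1, 2), d), Mul(Rational(1, 2), Pow(d, -2), Add(-15, d))) (Function('t')(d) = Add(Mul(d, Pow(-2, -1)), Mul(Mul(Add(d, -15), Pow(Add(d, d), -1)), Pow(d, -1))) = Add(Mul(d, Rational(-1, 2)), Mul(Mul(Add(-15, d), Pow(Mul(2, d), -1)), Pow(d, -1))) = Add(Mul(Rational(-1, 2), d), Mul(Mul(Add(-15, d), Mul(Rational(1, 2), Pow(d, -1))), Pow(d, -1))) = Add(Mul(Rational(-1, 2), d), Mul(Mul(Rational(1, 2), Pow(d, -1), Add(-15, d)), Pow(d, -1))) = Add(Mul(Rational(-1, 2), d), Mul(Rational(1, 2), Pow(d, -2), Add(-15, d))))
Add(Mul(-36460, Pow(32560, -1)), Mul(32538, Pow(Function('t')(123), -1))) = Add(Mul(-36460, Pow(32560, -1)), Mul(32538, Pow(Mul(Rational(1, 2), Pow(123, -2), Add(-15, 123, Mul(-1, Pow(123, 3)))), -1))) = Add(Mul(-36460, Rational(1, 32560)), Mul(32538, Pow(Mul(Rational(1, 2), Rational(1, 15129), Add(-15, 123, Mul(-1, 1860867))), -1))) = Add(Rational(-1823, 1628), Mul(32538, Pow(Mul(Rational(1, 2), Rational(1, 15129), Add(-15, 123, -1860867)), -1))) = Add(Rational(-1823, 1628), Mul(32538, Pow(Mul(Rational(1, 2), Rational(1, 15129), -1860759), -1))) = Add(Rational(-1823, 1628), Mul(32538, Pow(Rational(-206751, 3362), -1))) = Add(Rational(-1823, 1628), Mul(32538, Rational(-3362, 206751))) = Add(Rational(-1823, 1628), Rational(-36464252, 68917)) = Rational(-59489437947, 112196876)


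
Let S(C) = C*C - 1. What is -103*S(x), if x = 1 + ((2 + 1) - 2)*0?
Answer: 0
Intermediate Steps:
x = 1 (x = 1 + (3 - 2)*0 = 1 + 1*0 = 1 + 0 = 1)
S(C) = -1 + C² (S(C) = C² - 1 = -1 + C²)
-103*S(x) = -103*(-1 + 1²) = -103*(-1 + 1) = -103*0 = 0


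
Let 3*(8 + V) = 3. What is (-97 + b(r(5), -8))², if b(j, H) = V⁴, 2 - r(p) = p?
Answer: 5308416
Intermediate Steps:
V = -7 (V = -8 + (⅓)*3 = -8 + 1 = -7)
r(p) = 2 - p
b(j, H) = 2401 (b(j, H) = (-7)⁴ = 2401)
(-97 + b(r(5), -8))² = (-97 + 2401)² = 2304² = 5308416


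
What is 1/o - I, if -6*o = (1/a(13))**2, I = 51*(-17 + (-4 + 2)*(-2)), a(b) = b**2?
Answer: -170703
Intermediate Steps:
I = -663 (I = 51*(-17 - 2*(-2)) = 51*(-17 + 4) = 51*(-13) = -663)
o = -1/171366 (o = -(1/(13**2))**2/6 = -(1/169)**2/6 = -1/6*1/28561 = -1/171366 ≈ -5.8355e-6)
1/o - I = 1/(-1/171366) - 1*(-663) = -171366 + 663 = -170703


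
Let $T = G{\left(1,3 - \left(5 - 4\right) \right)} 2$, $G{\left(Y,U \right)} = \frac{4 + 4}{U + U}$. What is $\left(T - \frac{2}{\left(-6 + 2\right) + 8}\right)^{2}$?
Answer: $\frac{49}{4} \approx 12.25$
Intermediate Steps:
$G{\left(Y,U \right)} = \frac{4}{U}$ ($G{\left(Y,U \right)} = \frac{8}{2 U} = 8 \frac{1}{2 U} = \frac{4}{U}$)
$T = 4$ ($T = \frac{4}{3 - \left(5 - 4\right)} 2 = \frac{4}{3 - 1} \cdot 2 = \frac{4}{2} \cdot 2 = 4 \cdot \frac{1}{2} \cdot 2 = 2 \cdot 2 = 4$)
$\left(T - \frac{2}{\left(-6 + 2\right) + 8}\right)^{2} = \left(4 - \frac{2}{\left(-6 + 2\right) + 8}\right)^{2} = \left(4 - \frac{2}{-4 + 8}\right)^{2} = \left(4 - \frac{2}{4}\right)^{2} = \left(4 - \frac{1}{2}\right)^{2} = \left(\frac{7}{2}\right)^{2} = \frac{49}{4}$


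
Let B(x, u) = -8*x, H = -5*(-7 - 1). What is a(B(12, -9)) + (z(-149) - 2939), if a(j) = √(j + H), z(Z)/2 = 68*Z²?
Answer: 3016397 + 2*I*√14 ≈ 3.0164e+6 + 7.4833*I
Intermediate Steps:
z(Z) = 136*Z² (z(Z) = 2*(68*Z²) = 136*Z²)
H = 40 (H = -5*(-8) = 40)
a(j) = √(40 + j) (a(j) = √(j + 40) = √(40 + j))
a(B(12, -9)) + (z(-149) - 2939) = √(40 - 8*12) + (136*(-149)² - 2939) = √(40 - 96) + (136*22201 - 2939) = √(-56) + (3019336 - 2939) = 2*I*√14 + 3016397 = 3016397 + 2*I*√14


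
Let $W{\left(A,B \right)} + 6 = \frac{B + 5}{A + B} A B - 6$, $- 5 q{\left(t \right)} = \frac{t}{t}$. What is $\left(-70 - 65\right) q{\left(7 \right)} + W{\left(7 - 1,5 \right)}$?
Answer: $\frac{465}{11} \approx 42.273$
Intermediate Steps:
$q{\left(t \right)} = - \frac{1}{5}$ ($q{\left(t \right)} = - \frac{t \frac{1}{t}}{5} = \left(- \frac{1}{5}\right) 1 = - \frac{1}{5}$)
$W{\left(A,B \right)} = -12 + \frac{A B \left(5 + B\right)}{A + B}$ ($W{\left(A,B \right)} = -6 + \left(\frac{B + 5}{A + B} A B - 6\right) = -6 + \left(\frac{5 + B}{A + B} A B - 6\right) = -6 + \left(\frac{A \left(5 + B\right)}{A + B} B - 6\right) = -6 + \left(\frac{A B \left(5 + B\right)}{A + B} - 6\right) = -6 + \left(-6 + \frac{A B \left(5 + B\right)}{A + B}\right) = -12 + \frac{A B \left(5 + B\right)}{A + B}$)
$\left(-70 - 65\right) q{\left(7 \right)} + W{\left(7 - 1,5 \right)} = \left(-70 - 65\right) \left(- \frac{1}{5}\right) + \frac{- 12 \left(7 - 1\right) - 60 + \left(7 - 1\right) 5^{2} + 5 \left(7 - 1\right) 5}{\left(7 - 1\right) + 5} = \left(-135\right) \left(- \frac{1}{5}\right) + \frac{- 12 \left(7 - 1\right) - 60 + \left(7 - 1\right) 25 + 5 \left(7 - 1\right) 5}{\left(7 - 1\right) + 5} = 27 + \frac{\left(-12\right) 6 - 60 + 6 \cdot 25 + 5 \cdot 6 \cdot 5}{6 + 5} = 27 + \frac{-72 - 60 + 150 + 150}{11} = 27 + \frac{1}{11} \cdot 168 = 27 + \frac{168}{11} = \frac{465}{11}$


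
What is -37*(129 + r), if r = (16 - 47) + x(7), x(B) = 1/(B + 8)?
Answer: -54427/15 ≈ -3628.5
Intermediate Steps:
x(B) = 1/(8 + B)
r = -464/15 (r = (16 - 47) + 1/(8 + 7) = -31 + 1/15 = -464/15 ≈ -30.933)
-37*(129 + r) = -37*(129 - 464/15) = -37*1471/15 = -54427/15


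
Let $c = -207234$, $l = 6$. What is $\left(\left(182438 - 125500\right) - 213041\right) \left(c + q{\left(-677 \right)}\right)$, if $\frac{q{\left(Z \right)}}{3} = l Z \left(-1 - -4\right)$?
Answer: $38056662576$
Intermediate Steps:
$q{\left(Z \right)} = 54 Z$ ($q{\left(Z \right)} = 3 \cdot 6 Z \left(-1 - -4\right) = 3 \cdot 6 Z \left(-1 + 4\right) = 3 \cdot 6 Z 3 = 3 \cdot 18 Z = 54 Z$)
$\left(\left(182438 - 125500\right) - 213041\right) \left(c + q{\left(-677 \right)}\right) = \left(\left(182438 - 125500\right) - 213041\right) \left(-207234 + 54 \left(-677\right)\right) = \left(56938 - 213041\right) \left(-207234 - 36558\right) = \left(-156103\right) \left(-243792\right) = 38056662576$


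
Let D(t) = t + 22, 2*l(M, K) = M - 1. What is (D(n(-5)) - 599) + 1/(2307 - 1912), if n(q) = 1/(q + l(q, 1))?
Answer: -1823707/3160 ≈ -577.12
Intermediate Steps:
l(M, K) = -½ + M/2 (l(M, K) = (M - 1)/2 = (-1 + M)/2 = -½ + M/2)
n(q) = 1/(-½ + 3*q/2) (n(q) = 1/(q + (-½ + q/2)) = 1/(-½ + 3*q/2))
D(t) = 22 + t
(D(n(-5)) - 599) + 1/(2307 - 1912) = ((22 + 2/(-1 + 3*(-5))) - 599) + 1/(2307 - 1912) = ((22 + 2/(-1 - 15)) - 599) + 1/395 = ((22 + 2/(-16)) - 599) + 1/395 = ((22 + 2*(-1/16)) - 599) + 1/395 = ((22 - ⅛) - 599) + 1/395 = (175/8 - 599) + 1/395 = -4617/8 + 1/395 = -1823707/3160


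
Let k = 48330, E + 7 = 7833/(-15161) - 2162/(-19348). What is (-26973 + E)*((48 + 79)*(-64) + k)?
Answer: -79542650342847221/73333757 ≈ -1.0847e+9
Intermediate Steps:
E = -1086059999/146667514 (E = -7 + (7833/(-15161) - 2162/(-19348)) = -7 + (7833*(-1/15161) - 2162*(-1/19348)) = -7 + (-7833/15161 + 1081/9674) = -7 - 59387401/146667514 = -1086059999/146667514 ≈ -7.4049)
(-26973 + E)*((48 + 79)*(-64) + k) = (-26973 - 1086059999/146667514)*((48 + 79)*(-64) + 48330) = -3957148915121*(127*(-64) + 48330)/146667514 = -3957148915121*(-8128 + 48330)/146667514 = -3957148915121/146667514*40202 = -79542650342847221/73333757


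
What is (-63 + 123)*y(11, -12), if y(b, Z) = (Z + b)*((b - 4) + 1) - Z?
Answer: 240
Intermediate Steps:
y(b, Z) = -Z + (-3 + b)*(Z + b) (y(b, Z) = (Z + b)*((-4 + b) + 1) - Z = (Z + b)*(-3 + b) - Z = (-3 + b)*(Z + b) - Z = -Z + (-3 + b)*(Z + b))
(-63 + 123)*y(11, -12) = (-63 + 123)*(11² - 4*(-12) - 3*11 - 12*11) = 60*(121 + 48 - 33 - 132) = 60*4 = 240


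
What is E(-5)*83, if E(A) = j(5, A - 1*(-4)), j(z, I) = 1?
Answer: 83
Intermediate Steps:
E(A) = 1
E(-5)*83 = 1*83 = 83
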